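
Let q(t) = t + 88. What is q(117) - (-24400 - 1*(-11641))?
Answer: 12964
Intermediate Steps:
q(t) = 88 + t
q(117) - (-24400 - 1*(-11641)) = (88 + 117) - (-24400 - 1*(-11641)) = 205 - (-24400 + 11641) = 205 - 1*(-12759) = 205 + 12759 = 12964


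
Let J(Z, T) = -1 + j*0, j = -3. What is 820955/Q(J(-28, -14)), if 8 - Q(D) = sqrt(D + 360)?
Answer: -1313528/59 - 164191*sqrt(359)/59 ≈ -74992.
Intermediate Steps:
J(Z, T) = -1 (J(Z, T) = -1 - 3*0 = -1 + 0 = -1)
Q(D) = 8 - sqrt(360 + D) (Q(D) = 8 - sqrt(D + 360) = 8 - sqrt(360 + D))
820955/Q(J(-28, -14)) = 820955/(8 - sqrt(360 - 1)) = 820955/(8 - sqrt(359))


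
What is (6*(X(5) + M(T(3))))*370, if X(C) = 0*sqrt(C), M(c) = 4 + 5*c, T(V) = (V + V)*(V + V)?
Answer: 408480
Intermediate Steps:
T(V) = 4*V**2 (T(V) = (2*V)*(2*V) = 4*V**2)
X(C) = 0
(6*(X(5) + M(T(3))))*370 = (6*(0 + (4 + 5*(4*3**2))))*370 = (6*(0 + (4 + 5*(4*9))))*370 = (6*(0 + (4 + 5*36)))*370 = (6*(0 + (4 + 180)))*370 = (6*(0 + 184))*370 = (6*184)*370 = 1104*370 = 408480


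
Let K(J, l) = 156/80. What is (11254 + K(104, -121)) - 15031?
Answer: -75501/20 ≈ -3775.1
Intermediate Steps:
K(J, l) = 39/20 (K(J, l) = 156*(1/80) = 39/20)
(11254 + K(104, -121)) - 15031 = (11254 + 39/20) - 15031 = 225119/20 - 15031 = -75501/20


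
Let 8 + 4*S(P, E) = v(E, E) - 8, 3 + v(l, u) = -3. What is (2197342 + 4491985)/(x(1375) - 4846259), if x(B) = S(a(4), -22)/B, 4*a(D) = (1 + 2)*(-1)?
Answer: -1672331750/1211564751 ≈ -1.3803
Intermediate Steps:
v(l, u) = -6 (v(l, u) = -3 - 3 = -6)
a(D) = -3/4 (a(D) = ((1 + 2)*(-1))/4 = (3*(-1))/4 = (1/4)*(-3) = -3/4)
S(P, E) = -11/2 (S(P, E) = -2 + (-6 - 8)/4 = -2 + (1/4)*(-14) = -2 - 7/2 = -11/2)
x(B) = -11/(2*B)
(2197342 + 4491985)/(x(1375) - 4846259) = (2197342 + 4491985)/(-11/2/1375 - 4846259) = 6689327/(-11/2*1/1375 - 4846259) = 6689327/(-1/250 - 4846259) = 6689327/(-1211564751/250) = 6689327*(-250/1211564751) = -1672331750/1211564751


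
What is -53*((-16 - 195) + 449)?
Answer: -12614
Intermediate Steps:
-53*((-16 - 195) + 449) = -53*(-211 + 449) = -53*238 = -12614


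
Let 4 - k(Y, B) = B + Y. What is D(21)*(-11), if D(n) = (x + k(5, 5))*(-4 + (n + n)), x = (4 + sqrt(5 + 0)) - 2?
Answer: 1672 - 418*sqrt(5) ≈ 737.32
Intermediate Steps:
x = 2 + sqrt(5) (x = (4 + sqrt(5)) - 2 = 2 + sqrt(5) ≈ 4.2361)
k(Y, B) = 4 - B - Y (k(Y, B) = 4 - (B + Y) = 4 + (-B - Y) = 4 - B - Y)
D(n) = (-4 + sqrt(5))*(-4 + 2*n) (D(n) = ((2 + sqrt(5)) + (4 - 1*5 - 1*5))*(-4 + (n + n)) = ((2 + sqrt(5)) + (4 - 5 - 5))*(-4 + 2*n) = ((2 + sqrt(5)) - 6)*(-4 + 2*n) = (-4 + sqrt(5))*(-4 + 2*n))
D(21)*(-11) = (16 - 8*21 - 4*sqrt(5) + 2*21*sqrt(5))*(-11) = (16 - 168 - 4*sqrt(5) + 42*sqrt(5))*(-11) = (-152 + 38*sqrt(5))*(-11) = 1672 - 418*sqrt(5)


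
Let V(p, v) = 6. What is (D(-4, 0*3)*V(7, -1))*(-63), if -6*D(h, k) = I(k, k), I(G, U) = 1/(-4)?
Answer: -63/4 ≈ -15.750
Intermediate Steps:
I(G, U) = -¼
D(h, k) = 1/24 (D(h, k) = -⅙*(-¼) = 1/24)
(D(-4, 0*3)*V(7, -1))*(-63) = ((1/24)*6)*(-63) = (¼)*(-63) = -63/4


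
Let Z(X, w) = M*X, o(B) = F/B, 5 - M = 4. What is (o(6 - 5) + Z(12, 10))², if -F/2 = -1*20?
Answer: 2704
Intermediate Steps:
M = 1 (M = 5 - 1*4 = 5 - 4 = 1)
F = 40 (F = -(-2)*20 = -2*(-20) = 40)
o(B) = 40/B
Z(X, w) = X (Z(X, w) = 1*X = X)
(o(6 - 5) + Z(12, 10))² = (40/(6 - 5) + 12)² = (40/1 + 12)² = (40*1 + 12)² = (40 + 12)² = 52² = 2704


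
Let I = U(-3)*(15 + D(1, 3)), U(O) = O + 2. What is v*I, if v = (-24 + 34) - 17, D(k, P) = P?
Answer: 126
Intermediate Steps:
U(O) = 2 + O
v = -7 (v = 10 - 17 = -7)
I = -18 (I = (2 - 3)*(15 + 3) = -1*18 = -18)
v*I = -7*(-18) = 126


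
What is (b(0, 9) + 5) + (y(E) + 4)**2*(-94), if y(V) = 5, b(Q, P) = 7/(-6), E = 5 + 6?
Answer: -45661/6 ≈ -7610.2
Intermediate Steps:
E = 11
b(Q, P) = -7/6 (b(Q, P) = 7*(-1/6) = -7/6)
(b(0, 9) + 5) + (y(E) + 4)**2*(-94) = (-7/6 + 5) + (5 + 4)**2*(-94) = 23/6 + 9**2*(-94) = 23/6 + 81*(-94) = 23/6 - 7614 = -45661/6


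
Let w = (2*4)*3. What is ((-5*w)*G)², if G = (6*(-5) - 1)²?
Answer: 13298702400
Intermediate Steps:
w = 24 (w = 8*3 = 24)
G = 961 (G = (-30 - 1)² = (-31)² = 961)
((-5*w)*G)² = (-5*24*961)² = (-120*961)² = (-115320)² = 13298702400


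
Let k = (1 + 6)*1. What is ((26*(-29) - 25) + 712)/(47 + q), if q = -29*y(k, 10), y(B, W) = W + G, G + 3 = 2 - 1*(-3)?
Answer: 67/301 ≈ 0.22259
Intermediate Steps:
k = 7 (k = 7*1 = 7)
G = 2 (G = -3 + (2 - 1*(-3)) = -3 + (2 + 3) = -3 + 5 = 2)
y(B, W) = 2 + W (y(B, W) = W + 2 = 2 + W)
q = -348 (q = -29*(2 + 10) = -29*12 = -348)
((26*(-29) - 25) + 712)/(47 + q) = ((26*(-29) - 25) + 712)/(47 - 348) = ((-754 - 25) + 712)/(-301) = (-779 + 712)*(-1/301) = -67*(-1/301) = 67/301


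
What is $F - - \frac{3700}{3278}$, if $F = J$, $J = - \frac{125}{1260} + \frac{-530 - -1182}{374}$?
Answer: $\frac{19469473}{7021476} \approx 2.7728$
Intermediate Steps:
$J = \frac{77477}{47124}$ ($J = \left(-125\right) \frac{1}{1260} + \left(-530 + 1182\right) \frac{1}{374} = - \frac{25}{252} + 652 \cdot \frac{1}{374} = - \frac{25}{252} + \frac{326}{187} = \frac{77477}{47124} \approx 1.6441$)
$F = \frac{77477}{47124} \approx 1.6441$
$F - - \frac{3700}{3278} = \frac{77477}{47124} - - \frac{3700}{3278} = \frac{77477}{47124} - \left(-3700\right) \frac{1}{3278} = \frac{77477}{47124} - - \frac{1850}{1639} = \frac{77477}{47124} + \frac{1850}{1639} = \frac{19469473}{7021476}$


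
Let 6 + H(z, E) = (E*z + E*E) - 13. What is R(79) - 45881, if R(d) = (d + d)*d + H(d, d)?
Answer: -20936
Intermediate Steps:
H(z, E) = -19 + E**2 + E*z (H(z, E) = -6 + ((E*z + E*E) - 13) = -6 + ((E*z + E**2) - 13) = -6 + ((E**2 + E*z) - 13) = -6 + (-13 + E**2 + E*z) = -19 + E**2 + E*z)
R(d) = -19 + 4*d**2 (R(d) = (d + d)*d + (-19 + d**2 + d*d) = (2*d)*d + (-19 + d**2 + d**2) = 2*d**2 + (-19 + 2*d**2) = -19 + 4*d**2)
R(79) - 45881 = (-19 + 4*79**2) - 45881 = (-19 + 4*6241) - 45881 = (-19 + 24964) - 45881 = 24945 - 45881 = -20936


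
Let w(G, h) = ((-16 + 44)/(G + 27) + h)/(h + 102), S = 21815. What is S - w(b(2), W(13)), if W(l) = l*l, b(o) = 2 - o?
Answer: 159615764/7317 ≈ 21814.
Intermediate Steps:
W(l) = l²
w(G, h) = (h + 28/(27 + G))/(102 + h) (w(G, h) = (28/(27 + G) + h)/(102 + h) = (h + 28/(27 + G))/(102 + h))
S - w(b(2), W(13)) = 21815 - (28 + 27*13² + (2 - 1*2)*13²)/(2754 + 27*13² + 102*(2 - 1*2) + (2 - 1*2)*13²) = 21815 - (28 + 27*169 + (2 - 2)*169)/(2754 + 27*169 + 102*(2 - 2) + (2 - 2)*169) = 21815 - (28 + 4563 + 0*169)/(2754 + 4563 + 102*0 + 0*169) = 21815 - (28 + 4563 + 0)/(2754 + 4563 + 0 + 0) = 21815 - 4591/7317 = 159615764/7317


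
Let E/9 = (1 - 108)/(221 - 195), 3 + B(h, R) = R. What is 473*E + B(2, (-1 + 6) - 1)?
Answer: -455473/26 ≈ -17518.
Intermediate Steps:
B(h, R) = -3 + R
E = -963/26 (E = 9*((1 - 108)/(221 - 195)) = 9*(-107/26) = -963/26 ≈ -37.038)
473*E + B(2, (-1 + 6) - 1) = 473*(-963/26) + (-3 + ((-1 + 6) - 1)) = -455499/26 + (-3 + (5 - 1)) = -455499/26 + (-3 + 4) = -455499/26 + 1 = -455473/26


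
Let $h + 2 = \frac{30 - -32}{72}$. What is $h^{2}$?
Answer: $\frac{1681}{1296} \approx 1.2971$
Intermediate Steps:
$h = - \frac{41}{36}$ ($h = -2 + \frac{30 - -32}{72} = -2 + \left(30 + 32\right) \frac{1}{72} = -2 + 62 \cdot \frac{1}{72} = -2 + \frac{31}{36} = - \frac{41}{36} \approx -1.1389$)
$h^{2} = \left(- \frac{41}{36}\right)^{2} = \frac{1681}{1296}$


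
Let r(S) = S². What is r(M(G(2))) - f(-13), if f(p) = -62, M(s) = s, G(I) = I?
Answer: 66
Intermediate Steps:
r(M(G(2))) - f(-13) = 2² - 1*(-62) = 4 + 62 = 66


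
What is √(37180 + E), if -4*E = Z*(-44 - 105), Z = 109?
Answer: 3*√18329/2 ≈ 203.08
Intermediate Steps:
E = 16241/4 (E = -109*(-44 - 105)/4 = -109*(-149)/4 = -¼*(-16241) = 16241/4 ≈ 4060.3)
√(37180 + E) = √(37180 + 16241/4) = √(164961/4) = 3*√18329/2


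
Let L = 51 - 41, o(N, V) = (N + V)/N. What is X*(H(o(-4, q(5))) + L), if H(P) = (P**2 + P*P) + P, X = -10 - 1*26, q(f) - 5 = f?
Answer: -468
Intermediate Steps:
q(f) = 5 + f
o(N, V) = (N + V)/N
X = -36 (X = -10 - 26 = -36)
H(P) = P + 2*P**2 (H(P) = (P**2 + P**2) + P = 2*P**2 + P = P + 2*P**2)
L = 10
X*(H(o(-4, q(5))) + L) = -36*(((-4 + (5 + 5))/(-4))*(1 + 2*((-4 + (5 + 5))/(-4))) + 10) = -36*((-(-4 + 10)/4)*(1 + 2*(-(-4 + 10)/4)) + 10) = -36*((-1/4*6)*(1 + 2*(-1/4*6)) + 10) = -36*(-3*(1 + 2*(-3/2))/2 + 10) = -36*(-3*(1 - 3)/2 + 10) = -36*(-3/2*(-2) + 10) = -36*(3 + 10) = -36*13 = -468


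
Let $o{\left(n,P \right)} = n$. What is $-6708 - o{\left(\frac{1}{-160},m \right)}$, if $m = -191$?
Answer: $- \frac{1073279}{160} \approx -6708.0$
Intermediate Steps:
$-6708 - o{\left(\frac{1}{-160},m \right)} = -6708 - \frac{1}{-160} = -6708 - - \frac{1}{160} = -6708 + \frac{1}{160} = - \frac{1073279}{160}$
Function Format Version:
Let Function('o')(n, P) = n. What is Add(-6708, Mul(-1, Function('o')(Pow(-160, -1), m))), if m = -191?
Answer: Rational(-1073279, 160) ≈ -6708.0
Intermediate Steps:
Add(-6708, Mul(-1, Function('o')(Pow(-160, -1), m))) = Add(-6708, Mul(-1, Pow(-160, -1))) = Add(-6708, Mul(-1, Rational(-1, 160))) = Add(-6708, Rational(1, 160)) = Rational(-1073279, 160)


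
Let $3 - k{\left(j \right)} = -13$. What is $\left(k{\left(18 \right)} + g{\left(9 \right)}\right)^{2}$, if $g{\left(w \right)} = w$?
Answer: $625$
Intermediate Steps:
$k{\left(j \right)} = 16$ ($k{\left(j \right)} = 3 - -13 = 3 + 13 = 16$)
$\left(k{\left(18 \right)} + g{\left(9 \right)}\right)^{2} = \left(16 + 9\right)^{2} = 25^{2} = 625$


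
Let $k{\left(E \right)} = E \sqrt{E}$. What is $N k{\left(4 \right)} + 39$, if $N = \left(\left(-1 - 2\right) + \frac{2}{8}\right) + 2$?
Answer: $33$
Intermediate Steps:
$k{\left(E \right)} = E^{\frac{3}{2}}$
$N = - \frac{3}{4}$ ($N = \left(-3 + 2 \cdot \frac{1}{8}\right) + 2 = \left(-3 + \frac{1}{4}\right) + 2 = - \frac{11}{4} + 2 = - \frac{3}{4} \approx -0.75$)
$N k{\left(4 \right)} + 39 = - \frac{3 \cdot 4^{\frac{3}{2}}}{4} + 39 = \left(- \frac{3}{4}\right) 8 + 39 = -6 + 39 = 33$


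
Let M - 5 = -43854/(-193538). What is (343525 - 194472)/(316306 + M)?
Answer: 14423709757/30609121086 ≈ 0.47122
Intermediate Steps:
M = 505772/96769 (M = 5 - 43854/(-193538) = 5 - 43854*(-1/193538) = 5 + 21927/96769 = 505772/96769 ≈ 5.2266)
(343525 - 194472)/(316306 + M) = (343525 - 194472)/(316306 + 505772/96769) = 149053/(30609121086/96769) = 149053*(96769/30609121086) = 14423709757/30609121086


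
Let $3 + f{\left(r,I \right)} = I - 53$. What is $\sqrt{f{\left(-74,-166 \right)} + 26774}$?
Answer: $2 \sqrt{6638} \approx 162.95$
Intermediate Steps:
$f{\left(r,I \right)} = -56 + I$ ($f{\left(r,I \right)} = -3 + \left(I - 53\right) = -3 + \left(-53 + I\right) = -56 + I$)
$\sqrt{f{\left(-74,-166 \right)} + 26774} = \sqrt{\left(-56 - 166\right) + 26774} = \sqrt{-222 + 26774} = \sqrt{26552} = 2 \sqrt{6638}$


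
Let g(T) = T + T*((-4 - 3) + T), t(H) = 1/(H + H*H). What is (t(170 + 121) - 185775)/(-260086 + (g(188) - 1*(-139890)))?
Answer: 15785673299/7305892560 ≈ 2.1607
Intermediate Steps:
t(H) = 1/(H + H²)
g(T) = T + T*(-7 + T)
(t(170 + 121) - 185775)/(-260086 + (g(188) - 1*(-139890))) = (1/((170 + 121)*(1 + (170 + 121))) - 185775)/(-260086 + (188*(-6 + 188) - 1*(-139890))) = (1/(291*(1 + 291)) - 185775)/(-260086 + (188*182 + 139890)) = ((1/291)/292 - 185775)/(-260086 + (34216 + 139890)) = ((1/291)*(1/292) - 185775)/(-260086 + 174106) = (1/84972 - 185775)/(-85980) = -15785673299/84972*(-1/85980) = 15785673299/7305892560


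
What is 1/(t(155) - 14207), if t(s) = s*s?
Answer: 1/9818 ≈ 0.00010185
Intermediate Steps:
t(s) = s²
1/(t(155) - 14207) = 1/(155² - 14207) = 1/(24025 - 14207) = 1/9818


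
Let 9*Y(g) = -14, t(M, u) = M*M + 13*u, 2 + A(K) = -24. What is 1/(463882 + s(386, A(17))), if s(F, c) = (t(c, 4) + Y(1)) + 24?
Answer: 9/4181692 ≈ 2.1522e-6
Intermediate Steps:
A(K) = -26 (A(K) = -2 - 24 = -26)
t(M, u) = M**2 + 13*u
Y(g) = -14/9 (Y(g) = (1/9)*(-14) = -14/9)
s(F, c) = 670/9 + c**2 (s(F, c) = ((c**2 + 13*4) - 14/9) + 24 = ((c**2 + 52) - 14/9) + 24 = ((52 + c**2) - 14/9) + 24 = (454/9 + c**2) + 24 = 670/9 + c**2)
1/(463882 + s(386, A(17))) = 1/(463882 + (670/9 + (-26)**2)) = 1/(463882 + (670/9 + 676)) = 1/(463882 + 6754/9) = 1/(4181692/9) = 9/4181692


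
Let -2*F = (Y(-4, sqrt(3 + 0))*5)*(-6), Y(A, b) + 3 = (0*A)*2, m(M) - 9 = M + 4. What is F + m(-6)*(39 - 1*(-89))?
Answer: 851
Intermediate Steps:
m(M) = 13 + M (m(M) = 9 + (M + 4) = 9 + (4 + M) = 13 + M)
Y(A, b) = -3 (Y(A, b) = -3 + (0*A)*2 = -3 + 0*2 = -3 + 0 = -3)
F = -45 (F = -(-3*5)*(-6)/2 = -(-15)*(-6)/2 = -1/2*90 = -45)
F + m(-6)*(39 - 1*(-89)) = -45 + (13 - 6)*(39 - 1*(-89)) = -45 + 7*(39 + 89) = -45 + 7*128 = -45 + 896 = 851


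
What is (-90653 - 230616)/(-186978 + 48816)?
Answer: 321269/138162 ≈ 2.3253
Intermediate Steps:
(-90653 - 230616)/(-186978 + 48816) = -321269/(-138162) = -321269*(-1/138162) = 321269/138162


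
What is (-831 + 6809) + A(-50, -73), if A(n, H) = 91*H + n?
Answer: -715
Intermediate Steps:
A(n, H) = n + 91*H
(-831 + 6809) + A(-50, -73) = (-831 + 6809) + (-50 + 91*(-73)) = 5978 + (-50 - 6643) = 5978 - 6693 = -715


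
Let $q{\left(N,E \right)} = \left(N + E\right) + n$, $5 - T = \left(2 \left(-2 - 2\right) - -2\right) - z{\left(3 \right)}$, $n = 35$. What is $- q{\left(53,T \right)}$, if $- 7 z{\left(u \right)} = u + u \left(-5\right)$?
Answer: $- \frac{705}{7} \approx -100.71$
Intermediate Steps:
$z{\left(u \right)} = \frac{4 u}{7}$ ($z{\left(u \right)} = - \frac{u + u \left(-5\right)}{7} = - \frac{u - 5 u}{7} = - \frac{\left(-4\right) u}{7} = \frac{4 u}{7}$)
$T = \frac{89}{7}$ ($T = 5 - \left(\left(2 \left(-2 - 2\right) - -2\right) - \frac{4}{7} \cdot 3\right) = 5 - \left(\left(2 \left(-4\right) + 2\right) - \frac{12}{7}\right) = 5 - \left(\left(-8 + 2\right) - \frac{12}{7}\right) = 5 - \left(-6 - \frac{12}{7}\right) = 5 - - \frac{54}{7} = 5 + \frac{54}{7} = \frac{89}{7} \approx 12.714$)
$q{\left(N,E \right)} = 35 + E + N$ ($q{\left(N,E \right)} = \left(N + E\right) + 35 = \left(E + N\right) + 35 = 35 + E + N$)
$- q{\left(53,T \right)} = - (35 + \frac{89}{7} + 53) = \left(-1\right) \frac{705}{7} = - \frac{705}{7}$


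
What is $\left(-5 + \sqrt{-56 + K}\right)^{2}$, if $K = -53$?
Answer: $\left(5 - i \sqrt{109}\right)^{2} \approx -84.0 - 104.4 i$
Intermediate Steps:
$\left(-5 + \sqrt{-56 + K}\right)^{2} = \left(-5 + \sqrt{-56 - 53}\right)^{2} = \left(-5 + \sqrt{-109}\right)^{2} = \left(-5 + i \sqrt{109}\right)^{2}$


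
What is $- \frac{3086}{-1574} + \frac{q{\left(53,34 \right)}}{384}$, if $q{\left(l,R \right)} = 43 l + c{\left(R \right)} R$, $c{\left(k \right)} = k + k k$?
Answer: $\frac{34228105}{302208} \approx 113.26$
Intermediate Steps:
$c{\left(k \right)} = k + k^{2}$
$q{\left(l,R \right)} = 43 l + R^{2} \left(1 + R\right)$ ($q{\left(l,R \right)} = 43 l + R \left(1 + R\right) R = 43 l + R^{2} \left(1 + R\right)$)
$- \frac{3086}{-1574} + \frac{q{\left(53,34 \right)}}{384} = - \frac{3086}{-1574} + \frac{43 \cdot 53 + 34^{2} \left(1 + 34\right)}{384} = \left(-3086\right) \left(- \frac{1}{1574}\right) + \left(2279 + 1156 \cdot 35\right) \frac{1}{384} = \frac{1543}{787} + \left(2279 + 40460\right) \frac{1}{384} = \frac{1543}{787} + 42739 \cdot \frac{1}{384} = \frac{1543}{787} + \frac{42739}{384} = \frac{34228105}{302208}$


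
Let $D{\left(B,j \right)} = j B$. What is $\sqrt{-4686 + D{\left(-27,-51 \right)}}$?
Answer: $i \sqrt{3309} \approx 57.524 i$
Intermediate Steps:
$D{\left(B,j \right)} = B j$
$\sqrt{-4686 + D{\left(-27,-51 \right)}} = \sqrt{-4686 - -1377} = \sqrt{-4686 + 1377} = \sqrt{-3309} = i \sqrt{3309}$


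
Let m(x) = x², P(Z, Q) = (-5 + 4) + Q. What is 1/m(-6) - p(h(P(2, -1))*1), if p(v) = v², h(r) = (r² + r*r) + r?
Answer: -1295/36 ≈ -35.972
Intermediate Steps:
P(Z, Q) = -1 + Q
h(r) = r + 2*r² (h(r) = (r² + r²) + r = 2*r² + r = r + 2*r²)
1/m(-6) - p(h(P(2, -1))*1) = 1/((-6)²) - (((-1 - 1)*(1 + 2*(-1 - 1)))*1)² = 1/36 - (-2*(1 + 2*(-2))*1)² = 1/36 - (-2*(1 - 4)*1)² = 1/36 - (-2*(-3)*1)² = 1/36 - (6*1)² = 1/36 - 1*6² = 1/36 - 1*36 = 1/36 - 36 = -1295/36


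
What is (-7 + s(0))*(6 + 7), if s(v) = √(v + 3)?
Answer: -91 + 13*√3 ≈ -68.483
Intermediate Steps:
s(v) = √(3 + v)
(-7 + s(0))*(6 + 7) = (-7 + √(3 + 0))*(6 + 7) = (-7 + √3)*13 = -91 + 13*√3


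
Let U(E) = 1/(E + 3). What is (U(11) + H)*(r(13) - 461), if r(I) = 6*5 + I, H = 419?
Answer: -1226203/7 ≈ -1.7517e+5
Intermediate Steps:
U(E) = 1/(3 + E)
r(I) = 30 + I
(U(11) + H)*(r(13) - 461) = (1/(3 + 11) + 419)*((30 + 13) - 461) = (1/14 + 419)*(43 - 461) = (1/14 + 419)*(-418) = (5867/14)*(-418) = -1226203/7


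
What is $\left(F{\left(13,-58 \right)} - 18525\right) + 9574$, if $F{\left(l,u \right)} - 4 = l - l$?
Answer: $-8947$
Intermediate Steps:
$F{\left(l,u \right)} = 4$ ($F{\left(l,u \right)} = 4 + \left(l - l\right) = 4 + 0 = 4$)
$\left(F{\left(13,-58 \right)} - 18525\right) + 9574 = \left(4 - 18525\right) + 9574 = -18521 + 9574 = -8947$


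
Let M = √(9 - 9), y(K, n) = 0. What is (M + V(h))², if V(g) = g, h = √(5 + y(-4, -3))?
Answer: 5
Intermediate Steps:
h = √5 (h = √(5 + 0) = √5 ≈ 2.2361)
M = 0 (M = √0 = 0)
(M + V(h))² = (0 + √5)² = (√5)² = 5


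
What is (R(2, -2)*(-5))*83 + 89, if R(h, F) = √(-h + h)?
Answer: 89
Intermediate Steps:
R(h, F) = 0 (R(h, F) = √0 = 0)
(R(2, -2)*(-5))*83 + 89 = (0*(-5))*83 + 89 = 0*83 + 89 = 0 + 89 = 89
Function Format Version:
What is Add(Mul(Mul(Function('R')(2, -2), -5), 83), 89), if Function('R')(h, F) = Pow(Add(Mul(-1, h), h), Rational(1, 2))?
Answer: 89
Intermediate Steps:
Function('R')(h, F) = 0 (Function('R')(h, F) = Pow(0, Rational(1, 2)) = 0)
Add(Mul(Mul(Function('R')(2, -2), -5), 83), 89) = Add(Mul(Mul(0, -5), 83), 89) = Add(Mul(0, 83), 89) = Add(0, 89) = 89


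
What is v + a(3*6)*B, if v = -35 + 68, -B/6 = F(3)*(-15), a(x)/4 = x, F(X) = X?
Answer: 19473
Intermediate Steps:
a(x) = 4*x
B = 270 (B = -18*(-15) = -6*(-45) = 270)
v = 33
v + a(3*6)*B = 33 + (4*(3*6))*270 = 33 + (4*18)*270 = 33 + 72*270 = 33 + 19440 = 19473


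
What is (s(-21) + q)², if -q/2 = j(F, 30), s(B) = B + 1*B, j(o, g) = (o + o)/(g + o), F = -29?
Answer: 5476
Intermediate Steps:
j(o, g) = 2*o/(g + o) (j(o, g) = (2*o)/(g + o) = 2*o/(g + o))
s(B) = 2*B (s(B) = B + B = 2*B)
q = 116 (q = -4*(-29)/(30 - 29) = -4*(-29)/1 = -4*(-29) = -2*(-58) = 116)
(s(-21) + q)² = (2*(-21) + 116)² = (-42 + 116)² = 74² = 5476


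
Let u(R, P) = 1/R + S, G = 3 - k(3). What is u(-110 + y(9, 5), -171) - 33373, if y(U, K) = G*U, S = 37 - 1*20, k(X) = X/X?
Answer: -3068753/92 ≈ -33356.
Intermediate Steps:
k(X) = 1
S = 17 (S = 37 - 20 = 17)
G = 2 (G = 3 - 1*1 = 3 - 1 = 2)
y(U, K) = 2*U
u(R, P) = 17 + 1/R (u(R, P) = 1/R + 17 = 17 + 1/R)
u(-110 + y(9, 5), -171) - 33373 = (17 + 1/(-110 + 2*9)) - 33373 = (17 + 1/(-110 + 18)) - 33373 = (17 + 1/(-92)) - 33373 = (17 - 1/92) - 33373 = 1563/92 - 33373 = -3068753/92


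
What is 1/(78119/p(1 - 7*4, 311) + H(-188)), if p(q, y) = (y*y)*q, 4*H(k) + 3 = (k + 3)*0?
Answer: -10445868/8146877 ≈ -1.2822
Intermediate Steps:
H(k) = -¾ (H(k) = -¾ + ((k + 3)*0)/4 = -¾ + ((3 + k)*0)/4 = -¾ + (¼)*0 = -¾ + 0 = -¾)
p(q, y) = q*y² (p(q, y) = y²*q = q*y²)
1/(78119/p(1 - 7*4, 311) + H(-188)) = 1/(78119/(((1 - 7*4)*311²)) - ¾) = 1/(78119/(((1 - 28)*96721)) - ¾) = 1/(78119/((-27*96721)) - ¾) = 1/(78119/(-2611467) - ¾) = 1/(78119*(-1/2611467) - ¾) = 1/(-78119/2611467 - ¾) = 1/(-8146877/10445868) = -10445868/8146877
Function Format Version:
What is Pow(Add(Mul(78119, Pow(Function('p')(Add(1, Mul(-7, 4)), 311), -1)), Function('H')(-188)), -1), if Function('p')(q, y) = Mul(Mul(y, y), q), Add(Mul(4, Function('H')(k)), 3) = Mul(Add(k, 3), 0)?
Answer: Rational(-10445868, 8146877) ≈ -1.2822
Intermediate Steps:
Function('H')(k) = Rational(-3, 4) (Function('H')(k) = Add(Rational(-3, 4), Mul(Rational(1, 4), Mul(Add(k, 3), 0))) = Add(Rational(-3, 4), Mul(Rational(1, 4), Mul(Add(3, k), 0))) = Add(Rational(-3, 4), Mul(Rational(1, 4), 0)) = Add(Rational(-3, 4), 0) = Rational(-3, 4))
Function('p')(q, y) = Mul(q, Pow(y, 2)) (Function('p')(q, y) = Mul(Pow(y, 2), q) = Mul(q, Pow(y, 2)))
Pow(Add(Mul(78119, Pow(Function('p')(Add(1, Mul(-7, 4)), 311), -1)), Function('H')(-188)), -1) = Pow(Add(Mul(78119, Pow(Mul(Add(1, Mul(-7, 4)), Pow(311, 2)), -1)), Rational(-3, 4)), -1) = Pow(Add(Mul(78119, Pow(Mul(Add(1, -28), 96721), -1)), Rational(-3, 4)), -1) = Pow(Add(Mul(78119, Pow(Mul(-27, 96721), -1)), Rational(-3, 4)), -1) = Pow(Add(Mul(78119, Pow(-2611467, -1)), Rational(-3, 4)), -1) = Pow(Add(Mul(78119, Rational(-1, 2611467)), Rational(-3, 4)), -1) = Pow(Add(Rational(-78119, 2611467), Rational(-3, 4)), -1) = Pow(Rational(-8146877, 10445868), -1) = Rational(-10445868, 8146877)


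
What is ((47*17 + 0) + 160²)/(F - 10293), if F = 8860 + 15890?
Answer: 26399/14457 ≈ 1.8260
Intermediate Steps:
F = 24750
((47*17 + 0) + 160²)/(F - 10293) = ((47*17 + 0) + 160²)/(24750 - 10293) = ((799 + 0) + 25600)/14457 = (799 + 25600)*(1/14457) = 26399*(1/14457) = 26399/14457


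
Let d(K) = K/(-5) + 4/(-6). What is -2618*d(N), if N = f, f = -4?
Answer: -5236/15 ≈ -349.07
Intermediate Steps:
N = -4
d(K) = -⅔ - K/5 (d(K) = K*(-⅕) + 4*(-⅙) = -K/5 - ⅔ = -⅔ - K/5)
-2618*d(N) = -2618*(-⅔ - ⅕*(-4)) = -2618*(-⅔ + ⅘) = -2618*2/15 = -5236/15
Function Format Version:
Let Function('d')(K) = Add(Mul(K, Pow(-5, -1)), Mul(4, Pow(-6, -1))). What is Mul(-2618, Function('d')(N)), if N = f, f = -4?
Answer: Rational(-5236, 15) ≈ -349.07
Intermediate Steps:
N = -4
Function('d')(K) = Add(Rational(-2, 3), Mul(Rational(-1, 5), K)) (Function('d')(K) = Add(Mul(K, Rational(-1, 5)), Mul(4, Rational(-1, 6))) = Add(Mul(Rational(-1, 5), K), Rational(-2, 3)) = Add(Rational(-2, 3), Mul(Rational(-1, 5), K)))
Mul(-2618, Function('d')(N)) = Mul(-2618, Add(Rational(-2, 3), Mul(Rational(-1, 5), -4))) = Mul(-2618, Add(Rational(-2, 3), Rational(4, 5))) = Mul(-2618, Rational(2, 15)) = Rational(-5236, 15)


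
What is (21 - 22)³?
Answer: -1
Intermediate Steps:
(21 - 22)³ = (-1)³ = -1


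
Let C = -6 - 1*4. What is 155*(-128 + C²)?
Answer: -4340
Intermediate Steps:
C = -10 (C = -6 - 4 = -10)
155*(-128 + C²) = 155*(-128 + (-10)²) = 155*(-128 + 100) = 155*(-28) = -4340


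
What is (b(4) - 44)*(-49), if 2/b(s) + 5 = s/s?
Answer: 4361/2 ≈ 2180.5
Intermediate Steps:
b(s) = -½ (b(s) = 2/(-5 + s/s) = 2/(-5 + 1) = 2/(-4) = 2*(-¼) = -½)
(b(4) - 44)*(-49) = (-½ - 44)*(-49) = -89/2*(-49) = 4361/2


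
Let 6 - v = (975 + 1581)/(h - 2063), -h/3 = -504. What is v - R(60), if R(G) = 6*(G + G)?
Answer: -390858/551 ≈ -709.36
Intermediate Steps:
h = 1512 (h = -3*(-504) = 1512)
R(G) = 12*G (R(G) = 6*(2*G) = 12*G)
v = 5862/551 (v = 6 - (975 + 1581)/(1512 - 2063) = 6 - 2556/(-551) = 6 - 2556*(-1)/551 = 6 - 1*(-2556/551) = 6 + 2556/551 = 5862/551 ≈ 10.639)
v - R(60) = 5862/551 - 12*60 = 5862/551 - 1*720 = 5862/551 - 720 = -390858/551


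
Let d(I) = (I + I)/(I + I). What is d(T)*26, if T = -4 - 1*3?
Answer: 26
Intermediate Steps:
T = -7 (T = -4 - 3 = -7)
d(I) = 1 (d(I) = (2*I)/((2*I)) = (2*I)*(1/(2*I)) = 1)
d(T)*26 = 1*26 = 26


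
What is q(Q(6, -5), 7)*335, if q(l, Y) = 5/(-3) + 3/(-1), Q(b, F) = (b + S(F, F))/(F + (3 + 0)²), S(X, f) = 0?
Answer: -4690/3 ≈ -1563.3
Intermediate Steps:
Q(b, F) = b/(9 + F) (Q(b, F) = (b + 0)/(F + (3 + 0)²) = b/(F + 3²) = b/(F + 9) = b/(9 + F))
q(l, Y) = -14/3 (q(l, Y) = 5*(-⅓) + 3*(-1) = -5/3 - 3 = -14/3)
q(Q(6, -5), 7)*335 = -14/3*335 = -4690/3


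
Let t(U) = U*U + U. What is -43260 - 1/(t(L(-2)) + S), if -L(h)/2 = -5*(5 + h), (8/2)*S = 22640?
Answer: -285083401/6590 ≈ -43260.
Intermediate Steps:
S = 5660 (S = (¼)*22640 = 5660)
L(h) = 50 + 10*h (L(h) = -(-10)*(5 + h) = -2*(-25 - 5*h) = 50 + 10*h)
t(U) = U + U² (t(U) = U² + U = U + U²)
-43260 - 1/(t(L(-2)) + S) = -43260 - 1/((50 + 10*(-2))*(1 + (50 + 10*(-2))) + 5660) = -43260 - 1/((50 - 20)*(1 + (50 - 20)) + 5660) = -43260 - 1/(30*(1 + 30) + 5660) = -43260 - 1/(30*31 + 5660) = -43260 - 1/(930 + 5660) = -43260 - 1/6590 = -285083401/6590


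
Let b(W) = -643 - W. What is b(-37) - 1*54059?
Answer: -54665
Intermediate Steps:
b(-37) - 1*54059 = (-643 - 1*(-37)) - 1*54059 = (-643 + 37) - 54059 = -606 - 54059 = -54665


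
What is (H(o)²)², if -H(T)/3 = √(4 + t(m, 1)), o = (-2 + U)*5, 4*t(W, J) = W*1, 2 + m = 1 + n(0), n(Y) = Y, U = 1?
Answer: 18225/16 ≈ 1139.1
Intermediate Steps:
m = -1 (m = -2 + (1 + 0) = -2 + 1 = -1)
t(W, J) = W/4 (t(W, J) = (W*1)/4 = W/4)
o = -5 (o = (-2 + 1)*5 = -1*5 = -5)
H(T) = -3*√15/2 (H(T) = -3*√(4 + (¼)*(-1)) = -3*√(4 - ¼) = -3*√15/2)
(H(o)²)² = ((-3*√15/2)²)² = (135/4)² = 18225/16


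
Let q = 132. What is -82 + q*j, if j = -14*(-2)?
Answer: 3614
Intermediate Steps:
j = 28
-82 + q*j = -82 + 132*28 = -82 + 3696 = 3614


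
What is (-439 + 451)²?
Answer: 144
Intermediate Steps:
(-439 + 451)² = 12² = 144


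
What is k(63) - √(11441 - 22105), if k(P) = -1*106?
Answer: -106 - 2*I*√2666 ≈ -106.0 - 103.27*I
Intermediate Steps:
k(P) = -106
k(63) - √(11441 - 22105) = -106 - √(11441 - 22105) = -106 - √(-10664) = -106 - 2*I*√2666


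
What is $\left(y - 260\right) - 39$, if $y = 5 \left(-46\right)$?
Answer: $-529$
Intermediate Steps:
$y = -230$
$\left(y - 260\right) - 39 = \left(-230 - 260\right) - 39 = -490 - 39 = -529$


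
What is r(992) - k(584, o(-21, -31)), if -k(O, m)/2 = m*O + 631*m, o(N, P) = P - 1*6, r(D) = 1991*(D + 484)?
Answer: 2848806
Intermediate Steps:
r(D) = 963644 + 1991*D (r(D) = 1991*(484 + D) = 963644 + 1991*D)
o(N, P) = -6 + P (o(N, P) = P - 6 = -6 + P)
k(O, m) = -1262*m - 2*O*m (k(O, m) = -2*(m*O + 631*m) = -2*(O*m + 631*m) = -2*(631*m + O*m) = -1262*m - 2*O*m)
r(992) - k(584, o(-21, -31)) = (963644 + 1991*992) - (-2)*(-6 - 31)*(631 + 584) = (963644 + 1975072) - (-2)*(-37)*1215 = 2938716 - 1*89910 = 2938716 - 89910 = 2848806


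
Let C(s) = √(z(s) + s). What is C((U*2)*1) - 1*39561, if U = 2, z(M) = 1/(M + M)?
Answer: -39561 + √66/4 ≈ -39559.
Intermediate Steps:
z(M) = 1/(2*M)
C(s) = √(s + 1/(2*s)) (C(s) = √(1/(2*s) + s) = √(s + 1/(2*s)))
C((U*2)*1) - 1*39561 = √(2/(((2*2)*1)) + 4*((2*2)*1))/2 - 1*39561 = √(2/((4*1)) + 4*(4*1))/2 - 39561 = √(2/4 + 4*4)/2 - 39561 = √(2*(¼) + 16)/2 - 39561 = √(½ + 16)/2 - 39561 = √(33/2)/2 - 39561 = (√66/2)/2 - 39561 = √66/4 - 39561 = -39561 + √66/4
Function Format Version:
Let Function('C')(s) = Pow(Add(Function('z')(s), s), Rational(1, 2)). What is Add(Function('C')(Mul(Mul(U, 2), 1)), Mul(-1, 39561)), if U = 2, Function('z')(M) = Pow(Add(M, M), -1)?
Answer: Add(-39561, Mul(Rational(1, 4), Pow(66, Rational(1, 2)))) ≈ -39559.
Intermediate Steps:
Function('z')(M) = Mul(Rational(1, 2), Pow(M, -1)) (Function('z')(M) = Pow(Mul(2, M), -1) = Mul(Rational(1, 2), Pow(M, -1)))
Function('C')(s) = Pow(Add(s, Mul(Rational(1, 2), Pow(s, -1))), Rational(1, 2)) (Function('C')(s) = Pow(Add(Mul(Rational(1, 2), Pow(s, -1)), s), Rational(1, 2)) = Pow(Add(s, Mul(Rational(1, 2), Pow(s, -1))), Rational(1, 2)))
Add(Function('C')(Mul(Mul(U, 2), 1)), Mul(-1, 39561)) = Add(Mul(Rational(1, 2), Pow(Add(Mul(2, Pow(Mul(Mul(2, 2), 1), -1)), Mul(4, Mul(Mul(2, 2), 1))), Rational(1, 2))), Mul(-1, 39561)) = Add(Mul(Rational(1, 2), Pow(Add(Mul(2, Pow(Mul(4, 1), -1)), Mul(4, Mul(4, 1))), Rational(1, 2))), -39561) = Add(Mul(Rational(1, 2), Pow(Add(Mul(2, Pow(4, -1)), Mul(4, 4)), Rational(1, 2))), -39561) = Add(Mul(Rational(1, 2), Pow(Add(Mul(2, Rational(1, 4)), 16), Rational(1, 2))), -39561) = Add(Mul(Rational(1, 2), Pow(Add(Rational(1, 2), 16), Rational(1, 2))), -39561) = Add(Mul(Rational(1, 2), Pow(Rational(33, 2), Rational(1, 2))), -39561) = Add(Mul(Rational(1, 2), Mul(Rational(1, 2), Pow(66, Rational(1, 2)))), -39561) = Add(Mul(Rational(1, 4), Pow(66, Rational(1, 2))), -39561) = Add(-39561, Mul(Rational(1, 4), Pow(66, Rational(1, 2))))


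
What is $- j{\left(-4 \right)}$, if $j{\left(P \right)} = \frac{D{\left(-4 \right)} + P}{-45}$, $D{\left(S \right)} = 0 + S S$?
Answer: $\frac{4}{15} \approx 0.26667$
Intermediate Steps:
$D{\left(S \right)} = S^{2}$ ($D{\left(S \right)} = 0 + S^{2} = S^{2}$)
$j{\left(P \right)} = - \frac{16}{45} - \frac{P}{45}$ ($j{\left(P \right)} = \frac{\left(-4\right)^{2} + P}{-45} = \left(16 + P\right) \left(- \frac{1}{45}\right) = - \frac{16}{45} - \frac{P}{45}$)
$- j{\left(-4 \right)} = - (- \frac{16}{45} - - \frac{4}{45}) = - (- \frac{16}{45} + \frac{4}{45}) = \left(-1\right) \left(- \frac{4}{15}\right) = \frac{4}{15}$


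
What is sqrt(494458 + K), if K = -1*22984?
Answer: 3*sqrt(52386) ≈ 686.64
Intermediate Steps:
K = -22984
sqrt(494458 + K) = sqrt(494458 - 22984) = sqrt(471474) = 3*sqrt(52386)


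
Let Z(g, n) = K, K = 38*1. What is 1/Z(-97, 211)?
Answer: 1/38 ≈ 0.026316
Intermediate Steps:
K = 38
Z(g, n) = 38
1/Z(-97, 211) = 1/38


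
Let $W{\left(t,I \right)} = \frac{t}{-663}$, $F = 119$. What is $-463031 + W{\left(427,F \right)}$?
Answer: $- \frac{306989980}{663} \approx -4.6303 \cdot 10^{5}$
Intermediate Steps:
$W{\left(t,I \right)} = - \frac{t}{663}$ ($W{\left(t,I \right)} = t \left(- \frac{1}{663}\right) = - \frac{t}{663}$)
$-463031 + W{\left(427,F \right)} = -463031 - \frac{427}{663} = - \frac{306989980}{663}$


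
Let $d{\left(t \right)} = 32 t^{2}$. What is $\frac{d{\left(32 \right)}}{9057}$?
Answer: $\frac{32768}{9057} \approx 3.618$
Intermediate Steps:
$\frac{d{\left(32 \right)}}{9057} = \frac{32 \cdot 32^{2}}{9057} = 32 \cdot 1024 \cdot \frac{1}{9057} = 32768 \cdot \frac{1}{9057} = \frac{32768}{9057}$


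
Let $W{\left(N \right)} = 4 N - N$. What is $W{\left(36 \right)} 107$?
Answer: $11556$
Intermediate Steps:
$W{\left(N \right)} = 3 N$
$W{\left(36 \right)} 107 = 3 \cdot 36 \cdot 107 = 108 \cdot 107 = 11556$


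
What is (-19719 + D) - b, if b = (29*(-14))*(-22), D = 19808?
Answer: -8843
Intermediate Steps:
b = 8932 (b = -406*(-22) = 8932)
(-19719 + D) - b = (-19719 + 19808) - 1*8932 = 89 - 8932 = -8843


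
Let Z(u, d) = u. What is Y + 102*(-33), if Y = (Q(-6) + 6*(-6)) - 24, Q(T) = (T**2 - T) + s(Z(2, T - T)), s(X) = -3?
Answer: -3387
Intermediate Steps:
Q(T) = -3 + T**2 - T (Q(T) = (T**2 - T) - 3 = -3 + T**2 - T)
Y = -21 (Y = ((-3 + (-6)**2 - 1*(-6)) + 6*(-6)) - 24 = ((-3 + 36 + 6) - 36) - 24 = (39 - 36) - 24 = 3 - 24 = -21)
Y + 102*(-33) = -21 + 102*(-33) = -21 - 3366 = -3387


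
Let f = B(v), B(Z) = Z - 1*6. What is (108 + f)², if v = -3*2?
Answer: 9216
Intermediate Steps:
v = -6
B(Z) = -6 + Z (B(Z) = Z - 6 = -6 + Z)
f = -12 (f = -6 - 6 = -12)
(108 + f)² = (108 - 12)² = 96² = 9216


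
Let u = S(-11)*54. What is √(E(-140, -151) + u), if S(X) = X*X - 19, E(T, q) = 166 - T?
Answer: 3*√646 ≈ 76.250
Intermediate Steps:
S(X) = -19 + X² (S(X) = X² - 19 = -19 + X²)
u = 5508 (u = (-19 + (-11)²)*54 = (-19 + 121)*54 = 102*54 = 5508)
√(E(-140, -151) + u) = √((166 - 1*(-140)) + 5508) = √((166 + 140) + 5508) = √(306 + 5508) = √5814 = 3*√646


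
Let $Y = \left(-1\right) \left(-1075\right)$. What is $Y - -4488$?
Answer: $5563$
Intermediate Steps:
$Y = 1075$
$Y - -4488 = 1075 - -4488 = 1075 + 4488 = 5563$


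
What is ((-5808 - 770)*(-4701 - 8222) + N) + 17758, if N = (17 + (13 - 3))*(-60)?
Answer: 85023632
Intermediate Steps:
N = -1620 (N = (17 + 10)*(-60) = 27*(-60) = -1620)
((-5808 - 770)*(-4701 - 8222) + N) + 17758 = ((-5808 - 770)*(-4701 - 8222) - 1620) + 17758 = (-6578*(-12923) - 1620) + 17758 = (85007494 - 1620) + 17758 = 85005874 + 17758 = 85023632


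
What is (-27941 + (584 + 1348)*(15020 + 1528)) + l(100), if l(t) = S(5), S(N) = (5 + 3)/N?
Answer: 159713983/5 ≈ 3.1943e+7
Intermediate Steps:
S(N) = 8/N
l(t) = 8/5
(-27941 + (584 + 1348)*(15020 + 1528)) + l(100) = (-27941 + (584 + 1348)*(15020 + 1528)) + 8/5 = (-27941 + 1932*16548) + 8/5 = (-27941 + 31970736) + 8/5 = 31942795 + 8/5 = 159713983/5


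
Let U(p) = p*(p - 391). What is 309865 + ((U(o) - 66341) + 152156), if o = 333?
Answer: 376366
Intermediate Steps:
U(p) = p*(-391 + p)
309865 + ((U(o) - 66341) + 152156) = 309865 + ((333*(-391 + 333) - 66341) + 152156) = 309865 + ((333*(-58) - 66341) + 152156) = 309865 + ((-19314 - 66341) + 152156) = 309865 + (-85655 + 152156) = 309865 + 66501 = 376366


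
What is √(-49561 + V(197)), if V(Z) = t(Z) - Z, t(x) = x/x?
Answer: I*√49757 ≈ 223.06*I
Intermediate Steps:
t(x) = 1
V(Z) = 1 - Z
√(-49561 + V(197)) = √(-49561 + (1 - 1*197)) = √(-49561 + (1 - 197)) = √(-49561 - 196) = √(-49757) = I*√49757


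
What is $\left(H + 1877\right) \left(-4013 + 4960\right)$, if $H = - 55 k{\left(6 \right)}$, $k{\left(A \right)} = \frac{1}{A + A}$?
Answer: $\frac{21278143}{12} \approx 1.7732 \cdot 10^{6}$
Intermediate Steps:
$k{\left(A \right)} = \frac{1}{2 A}$
$H = - \frac{55}{12}$ ($H = - 55 \frac{1}{2 \cdot 6} = - 55 \cdot \frac{1}{2} \cdot \frac{1}{6} = \left(-55\right) \frac{1}{12} = - \frac{55}{12} \approx -4.5833$)
$\left(H + 1877\right) \left(-4013 + 4960\right) = \left(- \frac{55}{12} + 1877\right) \left(-4013 + 4960\right) = \frac{22469}{12} \cdot 947 = \frac{21278143}{12}$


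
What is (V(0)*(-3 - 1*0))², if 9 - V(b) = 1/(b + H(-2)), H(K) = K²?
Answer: 11025/16 ≈ 689.06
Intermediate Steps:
V(b) = 9 - 1/(4 + b) (V(b) = 9 - 1/(b + (-2)²) = 9 - 1/(b + 4) = 9 - 1/(4 + b))
(V(0)*(-3 - 1*0))² = (((35 + 9*0)/(4 + 0))*(-3 - 1*0))² = (((35 + 0)/4)*(-3 + 0))² = (((¼)*35)*(-3))² = ((35/4)*(-3))² = (-105/4)² = 11025/16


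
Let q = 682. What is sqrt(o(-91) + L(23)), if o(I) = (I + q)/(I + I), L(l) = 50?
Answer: sqrt(1548638)/182 ≈ 6.8376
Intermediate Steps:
o(I) = (682 + I)/(2*I) (o(I) = (I + 682)/(I + I) = (682 + I)/((2*I)) = (682 + I)*(1/(2*I)) = (682 + I)/(2*I))
sqrt(o(-91) + L(23)) = sqrt((1/2)*(682 - 91)/(-91) + 50) = sqrt((1/2)*(-1/91)*591 + 50) = sqrt(-591/182 + 50) = sqrt(8509/182) = sqrt(1548638)/182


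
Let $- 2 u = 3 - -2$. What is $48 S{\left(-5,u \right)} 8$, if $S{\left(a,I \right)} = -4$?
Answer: $-1536$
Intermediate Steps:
$u = - \frac{5}{2}$ ($u = - \frac{3 - -2}{2} = - \frac{3 + 2}{2} = \left(- \frac{1}{2}\right) 5 = - \frac{5}{2} \approx -2.5$)
$48 S{\left(-5,u \right)} 8 = 48 \left(\left(-4\right) 8\right) = 48 \left(-32\right) = -1536$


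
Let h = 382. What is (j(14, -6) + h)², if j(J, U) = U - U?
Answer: 145924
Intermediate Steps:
j(J, U) = 0
(j(14, -6) + h)² = (0 + 382)² = 382² = 145924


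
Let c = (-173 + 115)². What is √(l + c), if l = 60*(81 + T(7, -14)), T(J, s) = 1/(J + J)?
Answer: √403186/7 ≈ 90.710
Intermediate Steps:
T(J, s) = 1/(2*J)
c = 3364 (c = (-58)² = 3364)
l = 34050/7 (l = 60*(81 + (½)/7) = 60*(81 + (½)*(⅐)) = 60*(81 + 1/14) = 60*(1135/14) = 34050/7 ≈ 4864.3)
√(l + c) = √(34050/7 + 3364) = √(57598/7) = √403186/7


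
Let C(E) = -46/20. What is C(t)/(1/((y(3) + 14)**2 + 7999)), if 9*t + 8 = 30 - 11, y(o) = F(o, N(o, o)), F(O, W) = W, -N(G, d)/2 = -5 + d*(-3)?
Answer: -224549/10 ≈ -22455.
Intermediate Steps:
N(G, d) = 10 + 6*d (N(G, d) = -2*(-5 + d*(-3)) = -2*(-5 - 3*d) = 10 + 6*d)
y(o) = 10 + 6*o
t = 11/9 (t = -8/9 + (30 - 11)/9 = -8/9 + (1/9)*19 = -8/9 + 19/9 = 11/9 ≈ 1.2222)
C(E) = -23/10 (C(E) = -46*1/20 = -23/10)
C(t)/(1/((y(3) + 14)**2 + 7999)) = -(183977/10 + 23*((10 + 6*3) + 14)**2/10) = -(183977/10 + 23*((10 + 18) + 14)**2/10) = -(183977/10 + 23*(28 + 14)**2/10) = -23/(10*(1/(42**2 + 7999))) = -23/(10*(1/(1764 + 7999))) = -23/(10*(1/9763)) = -23/(10*1/9763) = -23/10*9763 = -224549/10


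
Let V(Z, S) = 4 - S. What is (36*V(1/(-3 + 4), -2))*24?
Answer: 5184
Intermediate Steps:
(36*V(1/(-3 + 4), -2))*24 = (36*(4 - 1*(-2)))*24 = (36*(4 + 2))*24 = (36*6)*24 = 216*24 = 5184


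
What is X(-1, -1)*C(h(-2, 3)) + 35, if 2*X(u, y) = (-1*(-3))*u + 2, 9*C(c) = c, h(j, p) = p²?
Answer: 69/2 ≈ 34.500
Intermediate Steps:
C(c) = c/9
X(u, y) = 1 + 3*u/2 (X(u, y) = ((-1*(-3))*u + 2)/2 = (3*u + 2)/2 = (2 + 3*u)/2 = 1 + 3*u/2)
X(-1, -1)*C(h(-2, 3)) + 35 = (1 + (3/2)*(-1))*((⅑)*3²) + 35 = (1 - 3/2)*((⅑)*9) + 35 = -½*1 + 35 = -½ + 35 = 69/2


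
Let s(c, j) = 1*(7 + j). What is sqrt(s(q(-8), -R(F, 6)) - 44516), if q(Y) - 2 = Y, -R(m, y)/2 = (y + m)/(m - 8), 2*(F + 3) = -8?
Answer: I*sqrt(10014495)/15 ≈ 210.97*I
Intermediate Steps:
F = -7 (F = -3 + (1/2)*(-8) = -3 - 4 = -7)
R(m, y) = -2*(m + y)/(-8 + m) (R(m, y) = -2*(y + m)/(m - 8) = -2*(m + y)/(-8 + m))
q(Y) = 2 + Y
s(c, j) = 7 + j
sqrt(s(q(-8), -R(F, 6)) - 44516) = sqrt((7 - 2*(-1*(-7) - 1*6)/(-8 - 7)) - 44516) = sqrt((7 - 2*(7 - 6)/(-15)) - 44516) = sqrt((7 - 2*(-1)/15) - 44516) = sqrt((7 - 1*(-2/15)) - 44516) = sqrt((7 + 2/15) - 44516) = sqrt(107/15 - 44516) = sqrt(-667633/15) = I*sqrt(10014495)/15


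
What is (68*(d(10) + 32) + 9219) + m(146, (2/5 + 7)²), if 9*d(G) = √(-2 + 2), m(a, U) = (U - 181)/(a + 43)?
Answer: 17946073/1575 ≈ 11394.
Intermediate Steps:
m(a, U) = (-181 + U)/(43 + a)
d(G) = 0 (d(G) = √(-2 + 2)/9 = √0/9 = (⅑)*0 = 0)
(68*(d(10) + 32) + 9219) + m(146, (2/5 + 7)²) = (68*(0 + 32) + 9219) + (-181 + (2/5 + 7)²)/(43 + 146) = (68*32 + 9219) + (-181 + (2*(⅕) + 7)²)/189 = (2176 + 9219) + (-181 + (⅖ + 7)²)/189 = 11395 + (-181 + (37/5)²)/189 = 11395 + (-181 + 1369/25)/189 = 11395 + (1/189)*(-3156/25) = 11395 - 1052/1575 = 17946073/1575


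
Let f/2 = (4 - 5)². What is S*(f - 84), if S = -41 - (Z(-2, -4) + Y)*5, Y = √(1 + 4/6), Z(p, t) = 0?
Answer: 3362 + 410*√15/3 ≈ 3891.3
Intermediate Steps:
f = 2 (f = 2*(4 - 5)² = 2*(-1)² = 2*1 = 2)
Y = √15/3 (Y = √(1 + 4*(⅙)) = √(1 + ⅔) = √(5/3) = √15/3 ≈ 1.2910)
S = -41 - 5*√15/3 (S = -41 - (0 + √15/3)*5 = -41 - √15/3*5 = -41 - 5*√15/3 ≈ -47.455)
S*(f - 84) = (-41 - 5*√15/3)*(2 - 84) = (-41 - 5*√15/3)*(-82) = 3362 + 410*√15/3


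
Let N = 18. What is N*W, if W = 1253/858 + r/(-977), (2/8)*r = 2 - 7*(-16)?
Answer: 2498799/139711 ≈ 17.885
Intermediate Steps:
r = 456 (r = 4*(2 - 7*(-16)) = 4*(2 + 112) = 4*114 = 456)
W = 832933/838266 (W = 1253/858 + 456/(-977) = 1253*(1/858) + 456*(-1/977) = 1253/858 - 456/977 = 832933/838266 ≈ 0.99364)
N*W = 18*(832933/838266) = 2498799/139711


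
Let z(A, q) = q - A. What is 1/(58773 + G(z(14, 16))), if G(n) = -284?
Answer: 1/58489 ≈ 1.7097e-5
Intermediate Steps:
1/(58773 + G(z(14, 16))) = 1/(58773 - 284) = 1/58489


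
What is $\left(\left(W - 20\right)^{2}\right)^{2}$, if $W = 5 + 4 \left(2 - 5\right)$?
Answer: $531441$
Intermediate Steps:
$W = -7$ ($W = 5 + 4 \left(-3\right) = 5 - 12 = -7$)
$\left(\left(W - 20\right)^{2}\right)^{2} = \left(\left(-7 - 20\right)^{2}\right)^{2} = \left(\left(-27\right)^{2}\right)^{2} = 729^{2} = 531441$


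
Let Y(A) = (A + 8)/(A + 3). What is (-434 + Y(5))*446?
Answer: -771357/4 ≈ -1.9284e+5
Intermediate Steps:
Y(A) = (8 + A)/(3 + A)
(-434 + Y(5))*446 = (-434 + (8 + 5)/(3 + 5))*446 = (-434 + 13/8)*446 = -3459/8*446 = -771357/4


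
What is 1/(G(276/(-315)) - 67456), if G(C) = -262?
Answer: -1/67718 ≈ -1.4767e-5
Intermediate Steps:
1/(G(276/(-315)) - 67456) = 1/(-262 - 67456) = 1/(-67718) = -1/67718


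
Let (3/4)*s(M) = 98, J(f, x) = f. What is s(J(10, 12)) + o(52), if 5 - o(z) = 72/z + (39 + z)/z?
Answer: 20675/156 ≈ 132.53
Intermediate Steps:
o(z) = 5 - 72/z - (39 + z)/z (o(z) = 5 - (72/z + (39 + z)/z) = 5 + (-72/z - (39 + z)/z) = 5 - 72/z - (39 + z)/z)
s(M) = 392/3 (s(M) = (4/3)*98 = 392/3)
s(J(10, 12)) + o(52) = 392/3 + (4 - 111/52) = 392/3 + 97/52 = 20675/156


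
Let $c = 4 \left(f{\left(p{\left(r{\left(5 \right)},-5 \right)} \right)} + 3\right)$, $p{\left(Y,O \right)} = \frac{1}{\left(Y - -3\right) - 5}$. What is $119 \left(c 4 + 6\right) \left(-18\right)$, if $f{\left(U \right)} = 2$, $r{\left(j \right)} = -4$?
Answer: $-184212$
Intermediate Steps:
$p{\left(Y,O \right)} = \frac{1}{-2 + Y}$ ($p{\left(Y,O \right)} = \frac{1}{\left(Y + 3\right) - 5} = \frac{1}{\left(3 + Y\right) - 5} = \frac{1}{-2 + Y}$)
$c = 20$ ($c = 4 \left(2 + 3\right) = 4 \cdot 5 = 20$)
$119 \left(c 4 + 6\right) \left(-18\right) = 119 \left(20 \cdot 4 + 6\right) \left(-18\right) = 119 \left(80 + 6\right) \left(-18\right) = 119 \cdot 86 \left(-18\right) = 119 \left(-1548\right) = -184212$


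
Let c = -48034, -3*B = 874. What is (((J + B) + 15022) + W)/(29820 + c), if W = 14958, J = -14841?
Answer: -44543/54642 ≈ -0.81518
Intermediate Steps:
B = -874/3 (B = -1/3*874 = -874/3 ≈ -291.33)
(((J + B) + 15022) + W)/(29820 + c) = (((-14841 - 874/3) + 15022) + 14958)/(29820 - 48034) = ((-45397/3 + 15022) + 14958)/(-18214) = (-331/3 + 14958)*(-1/18214) = (44543/3)*(-1/18214) = -44543/54642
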